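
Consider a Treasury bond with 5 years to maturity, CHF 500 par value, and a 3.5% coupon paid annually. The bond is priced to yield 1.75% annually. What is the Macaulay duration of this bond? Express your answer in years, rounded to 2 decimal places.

Periodic yield y = 0.0175. Discount each cash flow and weight by its year:
  t   CF        PV=CF/(1+0.0175)^t    t·PV
  1        17.50        17.1990        17.1990
  2        17.50        16.9032        33.8064
  3        17.50        16.6125        49.8375
  4        17.50        16.3268        65.3071
  5       517.50       474.5022     2,372.5112
  Σ                    541.5437     2,538.6612
Price P = Σ PV = 541.5437.
Macaulay duration = Σ(t·PV) / P = 2,538.6612 / 541.5437 = 4.68782 years.

4.69 years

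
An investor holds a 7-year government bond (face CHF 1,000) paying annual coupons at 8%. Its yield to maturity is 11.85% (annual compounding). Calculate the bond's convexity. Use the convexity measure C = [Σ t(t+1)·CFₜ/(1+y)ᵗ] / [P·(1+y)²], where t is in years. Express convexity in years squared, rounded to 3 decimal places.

With y = 0.1185:
  t   CF        PV=CF/(1+0.1185)^t    t·PV        t(t+1)·PV
  1        80.00        71.5244        71.5244         143.0487
  2        80.00        63.9467       127.8934         383.6801
  3        80.00        57.1718       171.5155         686.0618
  4        80.00        51.1147       204.4589       1,022.2945
  5        80.00        45.6994       228.4968       1,370.9806
  6        80.00        40.8577       245.1463       1,716.0240
  7     1,080.00       493.1418     3,451.9928      27,615.9421
  Σ                    823.4565     4,501.0279      32,938.0318
P = 823.4565.
Convexity = Σ t(t+1)·PV / [P·(1+y)²] = 32,938.0318 / (823.4565 × 1.251042) = 31.97312.

31.973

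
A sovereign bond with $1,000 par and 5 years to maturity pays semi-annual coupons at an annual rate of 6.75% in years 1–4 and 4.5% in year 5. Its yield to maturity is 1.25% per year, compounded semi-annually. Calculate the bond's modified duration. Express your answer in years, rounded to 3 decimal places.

Periodic yield y = 0.00625. First find Macaulay duration:
  t   CF        PV=CF/(1+0.00625)^t    t·PV
  1        33.75        33.5404        33.5404
  2        33.75        33.3320        66.6641
  3        33.75        33.1250        99.3750
  4        33.75        32.9193       131.6771
  5        33.75        32.7148       163.5740
  6        33.75        32.5116       195.0696
  7        33.75        32.3097       226.1677
  8        33.75        32.1090       256.8719
  9        22.50        21.2730       191.4573
  10    1,022.50       960.7367     9,607.3670
  Σ                  1,244.5715    10,971.7642
P = 1,244.5715; Macaulay duration = 10,971.7642 / 1,244.5715 = 8.81570 half-year periods = 4.40785 years.
Modified duration = D_Mac / (1 + y) = 4.40785 / 1.00625 = 4.38047 years.

4.380 years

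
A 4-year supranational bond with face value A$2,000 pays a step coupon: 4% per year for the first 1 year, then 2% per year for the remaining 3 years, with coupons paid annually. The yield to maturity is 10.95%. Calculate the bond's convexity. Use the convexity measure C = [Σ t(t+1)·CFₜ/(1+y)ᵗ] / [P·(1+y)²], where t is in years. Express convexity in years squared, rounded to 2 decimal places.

15.16

With y = 0.1095:
  t   CF        PV=CF/(1+0.1095)^t    t·PV        t(t+1)·PV
  1        80.00        72.1046        72.1046         144.2091
  2        40.00        32.4942        64.9883         194.9650
  3        40.00        29.2872        87.8616         351.4466
  4     2,040.00     1,346.2352     5,384.9408      26,924.7040
  Σ                  1,480.1211     5,609.8953      27,615.3246
P = 1,480.1211.
Convexity = Σ t(t+1)·PV / [P·(1+y)²] = 27,615.3246 / (1,480.1211 × 1.230990) = 15.15648.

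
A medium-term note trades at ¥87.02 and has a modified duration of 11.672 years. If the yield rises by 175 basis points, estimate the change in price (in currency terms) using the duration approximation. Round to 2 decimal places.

Duration approximation: ΔP/P ≈ -D_mod · Δy = -11.672 × (+0.0175) = -0.204260.
ΔP ≈ 87.02 × (-0.204260) = -17.7747052.

-¥17.77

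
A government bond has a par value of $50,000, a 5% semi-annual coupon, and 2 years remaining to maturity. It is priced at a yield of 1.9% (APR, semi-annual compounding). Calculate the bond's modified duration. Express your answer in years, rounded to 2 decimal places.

1.91 years

Periodic yield y = 0.0095. First find Macaulay duration:
  t   CF        PV=CF/(1+0.0095)^t    t·PV
  1     1,250.00     1,238.2368     1,238.2368
  2     1,250.00     1,226.5842     2,453.1684
  3     1,250.00     1,215.0413     3,645.1239
  4    51,250.00    49,347.8887   197,391.5548
  Σ                 53,027.7510   204,728.0839
P = 53,027.7510; Macaulay duration = 204,728.0839 / 53,027.7510 = 3.86077 half-year periods = 1.93039 years.
Modified duration = D_Mac / (1 + y) = 1.93039 / 1.0095 = 1.91222 years.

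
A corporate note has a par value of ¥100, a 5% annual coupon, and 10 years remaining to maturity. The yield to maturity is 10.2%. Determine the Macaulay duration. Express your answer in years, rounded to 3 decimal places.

7.642 years

Periodic yield y = 0.102. Discount each cash flow and weight by its year:
  t   CF        PV=CF/(1+0.102)^t    t·PV
  1         5.00         4.5372         4.5372
  2         5.00         4.1172         8.2345
  3         5.00         3.7362        11.2085
  4         5.00         3.3903        13.5614
  5         5.00         3.0765        15.3827
  6         5.00         2.7918        16.7507
  7         5.00         2.5334        17.7336
  8         5.00         2.2989        18.3911
  9         5.00         2.0861        18.7749
  10      105.00        39.7533       397.5332
  Σ                     68.3209       522.1076
Price P = Σ PV = 68.3209.
Macaulay duration = Σ(t·PV) / P = 522.1076 / 68.3209 = 7.64199 years.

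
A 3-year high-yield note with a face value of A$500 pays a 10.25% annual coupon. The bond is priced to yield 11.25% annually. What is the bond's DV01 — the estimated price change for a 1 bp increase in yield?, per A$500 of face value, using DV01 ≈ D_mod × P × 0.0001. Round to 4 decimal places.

Periodic yield y = 0.1125.
  t   CF        PV=CF/(1+0.1125)^t    t·PV
  1        51.25        46.0674        46.0674
  2        51.25        41.4089        82.8178
  3       551.25       400.3580     1,201.0741
  Σ                    487.8344     1,329.9593
P = 487.8344; D_Mac = 2.72625 yrs; D_mod = 2.45056 yrs.
DV01 ≈ 2.45056 × 487.8344 × 0.0001 = 0.119547.

A$0.1195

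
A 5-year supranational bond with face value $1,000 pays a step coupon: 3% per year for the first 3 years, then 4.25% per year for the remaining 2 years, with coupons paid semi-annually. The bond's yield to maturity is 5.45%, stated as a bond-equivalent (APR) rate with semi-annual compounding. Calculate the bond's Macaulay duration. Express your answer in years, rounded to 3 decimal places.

Periodic yield y = 0.02725. Discount each cash flow and weight by its period:
  t   CF        PV=CF/(1+0.02725)^t    t·PV
  1        15.00        14.6021        14.6021
  2        15.00        14.2147        28.4295
  3        15.00        13.8377        41.5130
  4        15.00        13.4706        53.8824
  5        15.00        13.1133        65.5663
  6        15.00        12.7654        76.5924
  7        21.25        17.6046       123.2321
  8        21.25        17.1376       137.1007
  9        21.25        16.6830       150.1468
  10    1,021.25       780.4958     7,804.9580
  Σ                    913.9247     8,496.0232
Price P = Σ PV = 913.9247.
Macaulay duration = Σ(t·PV) / P = 8,496.0232 / 913.9247 = 9.29620 half-year periods.
In years: 9.29620 / 2 = 4.64810 years.

4.648 years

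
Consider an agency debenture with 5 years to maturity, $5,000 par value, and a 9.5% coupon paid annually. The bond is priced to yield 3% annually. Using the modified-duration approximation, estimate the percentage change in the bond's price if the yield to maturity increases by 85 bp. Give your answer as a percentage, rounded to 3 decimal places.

-3.557%

Periodic yield y = 0.03. Modified duration first:
  t   CF        PV=CF/(1+0.03)^t    t·PV
  1       475.00       461.1650       461.1650
  2       475.00       447.7331       895.4661
  3       475.00       434.6923     1,304.0769
  4       475.00       422.0313     1,688.1254
  5     5,475.00     4,722.7831    23,613.9155
  Σ                  6,488.4048    27,962.7489
P = 6,488.4048; D_Mac = 4.30965 yrs; D_mod = 4.30965/(1+0.03) = 4.18413 yrs.
ΔP/P ≈ -D_mod · Δy = -4.18413 × (+0.0085) = -0.035565 = -3.5565%.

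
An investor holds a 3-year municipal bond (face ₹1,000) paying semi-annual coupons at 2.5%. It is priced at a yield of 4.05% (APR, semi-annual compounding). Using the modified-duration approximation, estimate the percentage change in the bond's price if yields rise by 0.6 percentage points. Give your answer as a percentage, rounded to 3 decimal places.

-1.709%

Periodic yield y = 0.02025. Modified duration first:
  t   CF        PV=CF/(1+0.02025)^t    t·PV
  1        12.50        12.2519        12.2519
  2        12.50        12.0087        24.0174
  3        12.50        11.7704        35.3111
  4        12.50        11.5368        46.1470
  5        12.50        11.3078        56.5389
  6     1,012.50       897.7500     5,386.5000
  Σ                    956.6255     5,560.7663
P = 956.6255; D_Mac = 5.81290 half-year periods = 2.90645 yrs; D_mod = 2.90645/(1+0.02025) = 2.84876 yrs.
ΔP/P ≈ -D_mod · Δy = -2.84876 × (+0.006) = -0.017093 = -1.7093%.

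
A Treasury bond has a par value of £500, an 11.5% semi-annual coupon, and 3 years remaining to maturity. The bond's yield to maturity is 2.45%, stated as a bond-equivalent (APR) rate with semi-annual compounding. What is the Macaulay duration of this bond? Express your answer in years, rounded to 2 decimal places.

Periodic yield y = 0.01225. Discount each cash flow and weight by its period:
  t   CF        PV=CF/(1+0.01225)^t    t·PV
  1        28.75        28.4021        28.4021
  2        28.75        28.0584        56.1167
  3        28.75        27.7188        83.1564
  4        28.75        27.3834       109.5334
  5        28.75        27.0520       135.2599
  6       528.75       491.5002     2,949.0010
  Σ                    630.1147     3,361.4695
Price P = Σ PV = 630.1147.
Macaulay duration = Σ(t·PV) / P = 3,361.4695 / 630.1147 = 5.33469 half-year periods.
In years: 5.33469 / 2 = 2.66735 years.

2.67 years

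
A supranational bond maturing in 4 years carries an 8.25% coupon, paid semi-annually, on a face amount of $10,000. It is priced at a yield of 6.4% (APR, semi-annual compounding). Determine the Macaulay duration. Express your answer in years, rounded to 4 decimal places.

Periodic yield y = 0.032. Discount each cash flow and weight by its period:
  t   CF        PV=CF/(1+0.032)^t    t·PV
  1       412.50       399.7093       399.7093
  2       412.50       387.3152       774.6304
  3       412.50       375.3054     1,125.9163
  4       412.50       363.6681     1,454.6723
  5       412.50       352.3915     1,761.9577
  6       412.50       341.4647     2,048.7880
  7       412.50       330.8766     2,316.1363
  8    10,412.50     8,093.1471    64,745.1771
  Σ                 10,643.8780    74,626.9874
Price P = Σ PV = 10,643.8780.
Macaulay duration = Σ(t·PV) / P = 74,626.9874 / 10,643.8780 = 7.01126 half-year periods.
In years: 7.01126 / 2 = 3.50563 years.

3.5056 years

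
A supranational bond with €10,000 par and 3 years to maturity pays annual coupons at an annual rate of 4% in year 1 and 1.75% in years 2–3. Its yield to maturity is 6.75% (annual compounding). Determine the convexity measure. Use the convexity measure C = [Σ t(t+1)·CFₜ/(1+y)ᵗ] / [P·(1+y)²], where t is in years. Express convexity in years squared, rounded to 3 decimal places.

10.070

With y = 0.0675:
  t   CF        PV=CF/(1+0.0675)^t    t·PV        t(t+1)·PV
  1       400.00       374.7073       374.7073         749.4145
  2       175.00       153.5685       307.1371         921.4113
  3    10,175.00     8,364.3225    25,092.9674     100,371.8694
  Σ                  8,892.5983    25,774.8117     102,042.6952
P = 8,892.5983.
Convexity = Σ t(t+1)·PV / [P·(1+y)²] = 102,042.6952 / (8,892.5983 × 1.139556) = 10.06972.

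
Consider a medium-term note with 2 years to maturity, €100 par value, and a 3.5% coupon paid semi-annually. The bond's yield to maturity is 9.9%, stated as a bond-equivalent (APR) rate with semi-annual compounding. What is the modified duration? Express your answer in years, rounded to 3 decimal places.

1.854 years

Periodic yield y = 0.0495. First find Macaulay duration:
  t   CF        PV=CF/(1+0.0495)^t    t·PV
  1         1.75         1.6675         1.6675
  2         1.75         1.5888         3.1776
  3         1.75         1.5139         4.5416
  4       101.75        83.8696       335.4785
  Σ                     88.6398       344.8652
P = 88.6398; Macaulay duration = 344.8652 / 88.6398 = 3.89064 half-year periods = 1.94532 years.
Modified duration = D_Mac / (1 + y) = 1.94532 / 1.0495 = 1.85357 years.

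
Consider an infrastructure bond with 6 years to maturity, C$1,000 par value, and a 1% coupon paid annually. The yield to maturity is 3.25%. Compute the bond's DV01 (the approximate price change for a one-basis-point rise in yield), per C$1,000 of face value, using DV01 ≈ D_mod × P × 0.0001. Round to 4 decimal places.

C$0.4974

Periodic yield y = 0.0325.
  t   CF        PV=CF/(1+0.0325)^t    t·PV
  1        10.00         9.6852         9.6852
  2        10.00         9.3804        18.7607
  3        10.00         9.0851        27.2553
  4        10.00         8.7991        35.1965
  5        10.00         8.5222        42.6108
  6     1,010.00       833.6447     5,001.8684
  Σ                    879.1167     5,135.3770
P = 879.1167; D_Mac = 5.84152 yrs; D_mod = 5.65765 yrs.
DV01 ≈ 5.65765 × 879.1167 × 0.0001 = 0.497373.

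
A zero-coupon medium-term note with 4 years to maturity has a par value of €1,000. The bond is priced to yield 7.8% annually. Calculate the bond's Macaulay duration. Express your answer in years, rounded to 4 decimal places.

A zero-coupon bond has a single cash flow at maturity, so its Macaulay duration equals its maturity: 4 years.

4.0000 years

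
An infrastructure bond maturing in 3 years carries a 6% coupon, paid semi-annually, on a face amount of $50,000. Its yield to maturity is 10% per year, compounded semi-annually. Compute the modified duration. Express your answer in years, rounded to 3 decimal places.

2.644 years

Periodic yield y = 0.05. First find Macaulay duration:
  t   CF        PV=CF/(1+0.05)^t    t·PV
  1     1,500.00     1,428.5714     1,428.5714
  2     1,500.00     1,360.5442     2,721.0884
  3     1,500.00     1,295.7564     3,887.2692
  4     1,500.00     1,234.0537     4,936.2148
  5     1,500.00     1,175.2892     5,876.4462
  6    51,500.00    38,430.0929   230,580.5576
  Σ                 44,924.3079   249,430.1477
P = 44,924.3079; Macaulay duration = 249,430.1477 / 44,924.3079 = 5.55223 half-year periods = 2.77612 years.
Modified duration = D_Mac / (1 + y) = 2.77612 / 1.05 = 2.64392 years.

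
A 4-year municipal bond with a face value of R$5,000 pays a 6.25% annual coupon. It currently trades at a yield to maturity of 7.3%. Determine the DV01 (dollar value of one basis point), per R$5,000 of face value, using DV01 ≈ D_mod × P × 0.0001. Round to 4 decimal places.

R$1.6425

Periodic yield y = 0.073.
  t   CF        PV=CF/(1+0.073)^t    t·PV
  1       312.50       291.2395       291.2395
  2       312.50       271.4255       542.8509
  3       312.50       252.9594       758.8783
  4     5,312.50     4,007.7448    16,030.9790
  Σ                  4,823.3692    17,623.9477
P = 4,823.3692; D_Mac = 3.65387 yrs; D_mod = 3.40528 yrs.
DV01 ≈ 3.40528 × 4,823.3692 × 0.0001 = 1.642493.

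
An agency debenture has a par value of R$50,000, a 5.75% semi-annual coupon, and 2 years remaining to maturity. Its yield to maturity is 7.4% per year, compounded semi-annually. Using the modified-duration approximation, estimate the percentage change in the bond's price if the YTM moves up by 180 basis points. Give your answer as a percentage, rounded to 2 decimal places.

-3.33%

Periodic yield y = 0.037. Modified duration first:
  t   CF        PV=CF/(1+0.037)^t    t·PV
  1     1,437.50     1,386.2102     1,386.2102
  2     1,437.50     1,336.7505     2,673.5009
  3     1,437.50     1,289.0554     3,867.1662
  4    51,437.50    44,480.0050   177,920.0198
  Σ                 48,492.0210   185,846.8972
P = 48,492.0210; D_Mac = 3.83253 half-year periods = 1.91626 yrs; D_mod = 1.91626/(1+0.037) = 1.84789 yrs.
ΔP/P ≈ -D_mod · Δy = -1.84789 × (+0.018) = -0.033262 = -3.3262%.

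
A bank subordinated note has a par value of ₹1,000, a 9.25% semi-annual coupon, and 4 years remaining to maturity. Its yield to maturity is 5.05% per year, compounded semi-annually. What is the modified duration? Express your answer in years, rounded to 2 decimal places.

3.39 years

Periodic yield y = 0.02525. First find Macaulay duration:
  t   CF        PV=CF/(1+0.02525)^t    t·PV
  1        46.25        45.1109        45.1109
  2        46.25        43.9999        87.9999
  3        46.25        42.9163       128.7489
  4        46.25        41.8594       167.4375
  5        46.25        40.8284       204.1422
  6        46.25        39.8229       238.9375
  7        46.25        38.8422       271.8951
  8     1,046.25       857.0324     6,856.2593
  Σ                  1,150.4125     8,000.5313
P = 1,150.4125; Macaulay duration = 8,000.5313 / 1,150.4125 = 6.95449 half-year periods = 3.47724 years.
Modified duration = D_Mac / (1 + y) = 3.47724 / 1.02525 = 3.39161 years.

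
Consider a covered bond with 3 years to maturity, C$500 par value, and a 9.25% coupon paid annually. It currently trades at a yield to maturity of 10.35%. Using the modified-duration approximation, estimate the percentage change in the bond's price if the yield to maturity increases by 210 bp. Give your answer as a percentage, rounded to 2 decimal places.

Periodic yield y = 0.1035. Modified duration first:
  t   CF        PV=CF/(1+0.1035)^t    t·PV
  1        46.25        41.9121        41.9121
  2        46.25        37.9811        75.9621
  3       546.25       406.5130     1,219.5390
  Σ                    486.4062     1,337.4132
P = 486.4062; D_Mac = 2.74958 yrs; D_mod = 2.74958/(1+0.1035) = 2.49169 yrs.
ΔP/P ≈ -D_mod · Δy = -2.49169 × (+0.021) = -0.052326 = -5.2326%.

-5.23%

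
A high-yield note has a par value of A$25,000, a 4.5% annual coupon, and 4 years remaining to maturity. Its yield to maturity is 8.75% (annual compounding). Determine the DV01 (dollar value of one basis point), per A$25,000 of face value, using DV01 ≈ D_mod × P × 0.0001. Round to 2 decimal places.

Periodic yield y = 0.0875.
  t   CF        PV=CF/(1+0.0875)^t    t·PV
  1     1,125.00     1,034.4828     1,034.4828
  2     1,125.00       951.2485     1,902.4970
  3     1,125.00       874.7113     2,624.1338
  4    26,125.00    18,678.3813    74,713.5252
  Σ                 21,538.8238    80,274.6388
P = 21,538.8238; D_Mac = 3.72697 yrs; D_mod = 3.42710 yrs.
DV01 ≈ 3.42710 × 21,538.8238 × 0.0001 = 7.381576.

A$7.38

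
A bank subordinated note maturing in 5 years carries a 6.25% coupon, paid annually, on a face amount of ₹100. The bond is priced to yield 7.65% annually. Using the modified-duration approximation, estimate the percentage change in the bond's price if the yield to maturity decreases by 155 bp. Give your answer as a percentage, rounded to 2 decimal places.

+6.37%

Periodic yield y = 0.0765. Modified duration first:
  t   CF        PV=CF/(1+0.0765)^t    t·PV
  1         6.25         5.8059         5.8059
  2         6.25         5.3933        10.7865
  3         6.25         5.0100        15.0300
  4         6.25         4.6540        18.6159
  5       106.25        73.4952       367.4758
  Σ                     94.3583       417.7141
P = 94.3583; D_Mac = 4.42690 yrs; D_mod = 4.42690/(1+0.0765) = 4.11230 yrs.
ΔP/P ≈ -D_mod · Δy = -4.11230 × (-0.0155) = +0.063741 = +6.3741%.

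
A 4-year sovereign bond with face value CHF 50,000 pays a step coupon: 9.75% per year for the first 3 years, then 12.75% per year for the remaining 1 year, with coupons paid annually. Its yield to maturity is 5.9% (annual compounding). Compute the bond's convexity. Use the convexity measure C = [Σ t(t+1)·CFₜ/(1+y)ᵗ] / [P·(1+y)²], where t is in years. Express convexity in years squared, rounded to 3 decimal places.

15.114

With y = 0.059:
  t   CF        PV=CF/(1+0.059)^t    t·PV        t(t+1)·PV
  1     4,875.00     4,603.3994     4,603.3994       9,206.7989
  2     4,875.00     4,346.9305     8,693.8611      26,081.5832
  3     4,875.00     4,104.7503    12,314.2508      49,257.0032
  4    56,375.00    44,823.1852   179,292.7406     896,463.7031
  Σ                 57,878.2654   204,904.2519     981,009.0884
P = 57,878.2654.
Convexity = Σ t(t+1)·PV / [P·(1+y)²] = 981,009.0884 / (57,878.2654 × 1.121481) = 15.11352.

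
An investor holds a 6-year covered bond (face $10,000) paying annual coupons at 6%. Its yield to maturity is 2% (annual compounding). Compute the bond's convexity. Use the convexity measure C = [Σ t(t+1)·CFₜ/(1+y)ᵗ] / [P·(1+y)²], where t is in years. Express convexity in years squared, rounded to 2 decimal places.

34.09

With y = 0.02:
  t   CF        PV=CF/(1+0.02)^t    t·PV        t(t+1)·PV
  1       600.00       588.2353       588.2353       1,176.4706
  2       600.00       576.7013     1,153.4025       3,460.2076
  3       600.00       565.3934     1,696.1802       6,784.7208
  4       600.00       554.3073     2,217.2290      11,086.1451
  5       600.00       543.4385     2,717.1924      16,303.1546
  6    10,600.00     9,412.4967    56,474.9799     395,324.8593
  Σ                 12,240.5724    64,847.2194     434,135.5580
P = 12,240.5724.
Convexity = Σ t(t+1)·PV / [P·(1+y)²] = 434,135.5580 / (12,240.5724 × 1.040400) = 34.08971.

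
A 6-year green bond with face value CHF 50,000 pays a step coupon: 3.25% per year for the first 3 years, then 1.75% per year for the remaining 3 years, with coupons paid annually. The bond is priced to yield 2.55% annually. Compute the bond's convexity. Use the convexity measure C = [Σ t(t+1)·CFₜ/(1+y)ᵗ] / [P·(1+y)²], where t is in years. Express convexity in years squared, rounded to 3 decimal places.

With y = 0.0255:
  t   CF        PV=CF/(1+0.0255)^t    t·PV        t(t+1)·PV
  1     1,625.00     1,584.5929     1,584.5929       3,169.1858
  2     1,625.00     1,545.1905     3,090.3810       9,271.1431
  3     1,625.00     1,506.7679     4,520.3038      18,081.2153
  4       875.00       791.1620     3,164.6478      15,823.2391
  5       875.00       771.4890     3,857.4449      23,144.6695
  6    50,875.00    43,741.1739   262,447.0433   1,837,129.3030
  Σ                 49,940.3762   278,664.4138   1,906,618.7558
P = 49,940.3762.
Convexity = Σ t(t+1)·PV / [P·(1+y)²] = 1,906,618.7558 / (49,940.3762 × 1.051650) = 36.30285.

36.303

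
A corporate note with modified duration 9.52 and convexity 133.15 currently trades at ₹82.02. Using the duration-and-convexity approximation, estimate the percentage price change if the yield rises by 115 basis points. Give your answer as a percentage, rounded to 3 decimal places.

-10.068%

Duration effect: -D_mod·Δy = -9.52 × (+0.0115) = -0.109480
Convexity effect: ½·C·(Δy)² = 0.5 × 133.15 × (0.0115)² = +0.00880454375
ΔP/P ≈ -0.109480 + 0.00880454375 = -0.10067545625
= -10.067545625%.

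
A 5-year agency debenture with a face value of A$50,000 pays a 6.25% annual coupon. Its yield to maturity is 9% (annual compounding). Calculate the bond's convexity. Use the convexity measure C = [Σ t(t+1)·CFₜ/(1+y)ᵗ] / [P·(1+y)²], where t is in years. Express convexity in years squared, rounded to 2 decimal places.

With y = 0.09:
  t   CF        PV=CF/(1+0.09)^t    t·PV        t(t+1)·PV
  1     3,125.00     2,866.9725     2,866.9725       5,733.9450
  2     3,125.00     2,630.2500     5,260.5000      15,781.4999
  3     3,125.00     2,413.0734     7,239.2201      28,956.8805
  4     3,125.00     2,213.8288     8,855.3151      44,276.5757
  5    53,125.00    34,527.6049   172,638.0245   1,035,828.1469
  Σ                 44,651.7295   196,860.0322   1,130,577.0479
P = 44,651.7295.
Convexity = Σ t(t+1)·PV / [P·(1+y)²] = 1,130,577.0479 / (44,651.7295 × 1.188100) = 21.31125.

21.31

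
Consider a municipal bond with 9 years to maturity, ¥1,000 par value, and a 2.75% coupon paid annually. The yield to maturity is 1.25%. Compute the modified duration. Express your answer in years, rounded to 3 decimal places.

Periodic yield y = 0.0125. First find Macaulay duration:
  t   CF        PV=CF/(1+0.0125)^t    t·PV
  1        27.50        27.1605        27.1605
  2        27.50        26.8252        53.6504
  3        27.50        26.4940        79.4820
  4        27.50        26.1669       104.6677
  5        27.50        25.8439       129.2193
  6        27.50        25.5248       153.1489
  7        27.50        25.2097       176.4678
  8        27.50        24.8985       199.1877
  9     1,027.50       918.8118     8,269.3058
  Σ                  1,126.9352     9,192.2900
P = 1,126.9352; Macaulay duration = 9,192.2900 / 1,126.9352 = 8.15689 years.
Modified duration = D_Mac / (1 + y) = 8.15689 / 1.0125 = 8.05619 years.

8.056 years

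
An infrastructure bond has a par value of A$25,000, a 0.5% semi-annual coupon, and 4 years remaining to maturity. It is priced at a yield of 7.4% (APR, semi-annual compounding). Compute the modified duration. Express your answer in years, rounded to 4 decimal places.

Periodic yield y = 0.037. First find Macaulay duration:
  t   CF        PV=CF/(1+0.037)^t    t·PV
  1        62.50        60.2700        60.2700
  2        62.50        58.1196       116.2392
  3        62.50        56.0459       168.1377
  4        62.50        54.0462       216.1847
  5        62.50        52.1178       260.5891
  6        62.50        50.2583       301.5496
  7        62.50        48.4651       339.2554
  8    25,062.50    18,741.0681   149,928.5448
  Σ                 19,120.3909   151,390.7705
P = 19,120.3909; Macaulay duration = 151,390.7705 / 19,120.3909 = 7.91777 half-year periods = 3.95888 years.
Modified duration = D_Mac / (1 + y) = 3.95888 / 1.037 = 3.81763 years.

3.8176 years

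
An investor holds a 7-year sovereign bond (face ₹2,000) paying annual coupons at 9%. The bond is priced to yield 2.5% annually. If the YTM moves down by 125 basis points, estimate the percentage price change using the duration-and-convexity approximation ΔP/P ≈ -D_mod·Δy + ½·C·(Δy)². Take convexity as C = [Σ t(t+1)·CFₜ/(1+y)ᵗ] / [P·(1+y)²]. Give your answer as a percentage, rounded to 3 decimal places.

+7.326%

With y = 0.025:
  t   CF        PV=CF/(1+0.025)^t    t·PV        t(t+1)·PV
  1       180.00       175.6098       175.6098         351.2195
  2       180.00       171.3266       342.6532       1,027.9595
  3       180.00       167.1479       501.4437       2,005.7747
  4       180.00       163.0711       652.2845       3,261.4223
  5       180.00       159.0938       795.4689       4,772.8132
  6       180.00       155.2134       931.2806       6,518.9643
  7     2,180.00     1,833.9582    12,837.7075     102,701.6599
  Σ                  2,825.4208    16,236.4480     120,639.8135
P = 2,825.4208; D_Mac = 5.74656 yrs; D_mod = 5.60640 yrs; C = 40.64057.
Duration effect: -5.60640 × (-0.0125) = +0.070080
Convexity effect: 0.5 × 40.64057 × (-0.0125)² = +0.0031750
ΔP/P ≈ +0.070080 + 0.0031750 = +0.073255 = +7.3255%.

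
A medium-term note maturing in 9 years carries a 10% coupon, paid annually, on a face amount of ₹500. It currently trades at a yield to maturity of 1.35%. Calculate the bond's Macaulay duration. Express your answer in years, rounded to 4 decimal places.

Periodic yield y = 0.0135. Discount each cash flow and weight by its year:
  t   CF        PV=CF/(1+0.0135)^t    t·PV
  1        50.00        49.3340        49.3340
  2        50.00        48.6769        97.3537
  3        50.00        48.0285       144.0854
  4        50.00        47.3887       189.5549
  5        50.00        46.7575       233.7875
  6        50.00        46.1347       276.8081
  7        50.00        45.5202       318.6411
  8        50.00        44.9138       359.3105
  9       550.00       487.4711     4,387.2403
  Σ                    864.2253     6,056.1155
Price P = Σ PV = 864.2253.
Macaulay duration = Σ(t·PV) / P = 6,056.1155 / 864.2253 = 7.00757 years.

7.0076 years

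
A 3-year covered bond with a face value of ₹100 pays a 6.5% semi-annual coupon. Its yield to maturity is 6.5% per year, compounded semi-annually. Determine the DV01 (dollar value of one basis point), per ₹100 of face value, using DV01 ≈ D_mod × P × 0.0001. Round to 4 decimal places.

Periodic yield y = 0.0325.
  t   CF        PV=CF/(1+0.0325)^t    t·PV
  1         3.25         3.1477         3.1477
  2         3.25         3.0486         6.0972
  3         3.25         2.9527         8.8580
  4         3.25         2.8597        11.4389
  5         3.25         2.7697        13.8485
  6       103.25        85.2216       511.3296
  Σ                    100.0000       554.7199
P = 100.0000; D_Mac = 5.54720 half-year periods = 2.77360 yrs; D_mod = 2.68629 yrs.
DV01 ≈ 2.68629 × 100.0000 × 0.0001 = 0.026863.

₹0.0269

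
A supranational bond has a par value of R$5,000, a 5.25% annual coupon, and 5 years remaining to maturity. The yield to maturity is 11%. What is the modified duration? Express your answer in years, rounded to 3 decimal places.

4.014 years

Periodic yield y = 0.11. First find Macaulay duration:
  t   CF        PV=CF/(1+0.11)^t    t·PV
  1       262.50       236.4865       236.4865
  2       262.50       213.0509       426.1018
  3       262.50       191.9377       575.8132
  4       262.50       172.9169       691.6675
  5     5,262.50     3,123.0376    15,615.1881
  Σ                  3,937.4296    17,545.2571
P = 3,937.4296; Macaulay duration = 17,545.2571 / 3,937.4296 = 4.45602 years.
Modified duration = D_Mac / (1 + y) = 4.45602 / 1.11 = 4.01443 years.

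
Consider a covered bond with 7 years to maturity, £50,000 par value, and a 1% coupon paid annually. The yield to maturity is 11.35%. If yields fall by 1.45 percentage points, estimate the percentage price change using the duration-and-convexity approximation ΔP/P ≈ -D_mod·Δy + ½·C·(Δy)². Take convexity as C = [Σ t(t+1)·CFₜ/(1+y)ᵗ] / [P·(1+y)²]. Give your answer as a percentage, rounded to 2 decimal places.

With y = 0.1135:
  t   CF        PV=CF/(1+0.1135)^t    t·PV        t(t+1)·PV
  1       500.00       449.0346       449.0346         898.0692
  2       500.00       403.2641       806.5282       2,419.5846
  3       500.00       362.1590     1,086.4771       4,345.9086
  4       500.00       325.2439     1,300.9755       6,504.8774
  5       500.00       292.0915     1,460.4574       8,762.7446
  6       500.00       262.3184     1,573.9101      11,017.3708
  7    50,500.00    23,793.5820   166,555.0743   1,332,440.5944
  Σ                 25,887.6935   173,232.4572   1,366,389.1495
P = 25,887.6935; D_Mac = 6.69169 yrs; D_mod = 6.00960 yrs; C = 42.56970.
Duration effect: -6.00960 × (-0.0145) = +0.087139
Convexity effect: 0.5 × 42.56970 × (-0.0145)² = +0.0044751
ΔP/P ≈ +0.087139 + 0.0044751 = +0.091614 = +9.1614%.

+9.16%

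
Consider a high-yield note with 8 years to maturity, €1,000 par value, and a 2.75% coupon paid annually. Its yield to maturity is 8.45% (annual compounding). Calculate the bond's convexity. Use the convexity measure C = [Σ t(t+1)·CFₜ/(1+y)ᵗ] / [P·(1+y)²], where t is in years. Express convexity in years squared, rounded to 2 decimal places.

52.22

With y = 0.0845:
  t   CF        PV=CF/(1+0.0845)^t    t·PV        t(t+1)·PV
  1        27.50        25.3573        25.3573          50.7146
  2        27.50        23.3816        46.7631         140.2894
  3        27.50        21.5598        64.6793         258.7172
  4        27.50        19.8799        79.5196         397.5982
  5        27.50        18.3309        91.6547         549.9284
  6        27.50        16.9027       101.4160         709.9122
  7        27.50        15.5857       109.0998         872.7982
  8     1,027.50       536.9643     4,295.7141      38,661.4267
  Σ                    677.9621     4,814.2040      41,641.3849
P = 677.9621.
Convexity = Σ t(t+1)·PV / [P·(1+y)²] = 41,641.3849 / (677.9621 × 1.176140) = 52.22286.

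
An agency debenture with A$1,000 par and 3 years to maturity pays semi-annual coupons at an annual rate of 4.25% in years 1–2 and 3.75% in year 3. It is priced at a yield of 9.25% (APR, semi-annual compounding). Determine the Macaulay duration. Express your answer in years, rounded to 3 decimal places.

Periodic yield y = 0.04625. Discount each cash flow and weight by its period:
  t   CF        PV=CF/(1+0.04625)^t    t·PV
  1        21.25        20.3106        20.3106
  2        21.25        19.4128        38.8256
  3        21.25        18.5546        55.6639
  4        21.25        17.7344        70.9377
  5        18.75        14.9563        74.7815
  6     1,018.75       776.7027     4,660.2160
  Σ                    867.6714     4,920.7353
Price P = Σ PV = 867.6714.
Macaulay duration = Σ(t·PV) / P = 4,920.7353 / 867.6714 = 5.67120 half-year periods.
In years: 5.67120 / 2 = 2.83560 years.

2.836 years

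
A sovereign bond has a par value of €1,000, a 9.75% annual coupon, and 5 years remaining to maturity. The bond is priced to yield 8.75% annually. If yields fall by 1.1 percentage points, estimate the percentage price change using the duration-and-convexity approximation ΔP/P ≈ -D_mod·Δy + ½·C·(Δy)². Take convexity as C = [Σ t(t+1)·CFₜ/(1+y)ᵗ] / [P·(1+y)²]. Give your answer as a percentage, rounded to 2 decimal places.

With y = 0.0875:
  t   CF        PV=CF/(1+0.0875)^t    t·PV        t(t+1)·PV
  1        97.50        89.6552        89.6552         179.3103
  2        97.50        82.4415       164.8831         494.6492
  3        97.50        75.8083       227.4249         909.6997
  4        97.50        69.7088       278.8352       1,394.1758
  5     1,097.50       721.5363     3,607.6816      21,646.0898
  Σ                  1,039.1501     4,368.4800      24,623.9249
P = 1,039.1501; D_Mac = 4.20390 yrs; D_mod = 3.86565 yrs; C = 20.03643.
Duration effect: -3.86565 × (-0.011) = +0.042522
Convexity effect: 0.5 × 20.03643 × (-0.011)² = +0.0012122
ΔP/P ≈ +0.042522 + 0.0012122 = +0.043734 = +4.3734%.

+4.37%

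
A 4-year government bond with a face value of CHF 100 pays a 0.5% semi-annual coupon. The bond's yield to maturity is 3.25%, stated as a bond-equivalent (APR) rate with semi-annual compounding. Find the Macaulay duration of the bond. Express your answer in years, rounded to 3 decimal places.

3.963 years

Periodic yield y = 0.01625. Discount each cash flow and weight by its period:
  t   CF        PV=CF/(1+0.01625)^t    t·PV
  1         0.25         0.2460         0.2460
  2         0.25         0.2421         0.4841
  3         0.25         0.2382         0.7146
  4         0.25         0.2344         0.9376
  5         0.25         0.2306         1.1532
  6         0.25         0.2270         1.3617
  7         0.25         0.2233         1.5633
  8       100.25        88.1211       704.9688
  Σ                     89.7627       711.4293
Price P = Σ PV = 89.7627.
Macaulay duration = Σ(t·PV) / P = 711.4293 / 89.7627 = 7.92567 half-year periods.
In years: 7.92567 / 2 = 3.96283 years.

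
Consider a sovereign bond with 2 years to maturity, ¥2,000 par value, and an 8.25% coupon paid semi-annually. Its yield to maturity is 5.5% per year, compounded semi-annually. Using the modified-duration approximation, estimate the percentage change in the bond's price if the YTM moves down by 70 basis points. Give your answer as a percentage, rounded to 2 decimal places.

+1.29%

Periodic yield y = 0.0275. Modified duration first:
  t   CF        PV=CF/(1+0.0275)^t    t·PV
  1        82.50        80.2920        80.2920
  2        82.50        78.1430       156.2861
  3        82.50        76.0516       228.1549
  4     2,082.50     1,868.3476     7,473.3906
  Σ                  2,102.8343     7,938.1235
P = 2,102.8343; D_Mac = 3.77496 half-year periods = 1.88748 yrs; D_mod = 1.88748/(1+0.0275) = 1.83697 yrs.
ΔP/P ≈ -D_mod · Δy = -1.83697 × (-0.007) = +0.012859 = +1.2859%.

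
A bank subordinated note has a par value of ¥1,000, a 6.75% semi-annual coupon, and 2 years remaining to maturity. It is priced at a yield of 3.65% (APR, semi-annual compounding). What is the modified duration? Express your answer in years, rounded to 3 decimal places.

1.873 years

Periodic yield y = 0.01825. First find Macaulay duration:
  t   CF        PV=CF/(1+0.01825)^t    t·PV
  1        33.75        33.1451        33.1451
  2        33.75        32.5510        65.1021
  3        33.75        31.9676        95.9029
  4     1,033.75       961.6075     3,846.4300
  Σ                  1,059.2713     4,040.5802
P = 1,059.2713; Macaulay duration = 4,040.5802 / 1,059.2713 = 3.81449 half-year periods = 1.90725 years.
Modified duration = D_Mac / (1 + y) = 1.90725 / 1.01825 = 1.87306 years.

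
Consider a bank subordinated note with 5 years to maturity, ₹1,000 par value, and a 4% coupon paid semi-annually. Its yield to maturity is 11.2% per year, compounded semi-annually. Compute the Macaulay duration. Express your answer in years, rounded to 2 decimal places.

Periodic yield y = 0.056. Discount each cash flow and weight by its period:
  t   CF        PV=CF/(1+0.056)^t    t·PV
  1        20.00        18.9394        18.9394
  2        20.00        17.9350        35.8701
  3        20.00        16.9839        50.9518
  4        20.00        16.0833        64.3331
  5        20.00        15.2304        76.1518
  6        20.00        14.4227        86.5362
  7        20.00        13.6579        95.6050
  8        20.00        12.9336       103.4686
  9        20.00        12.2477       110.2293
  10    1,020.00       591.5085     5,915.0850
  Σ                    729.9423     6,557.1703
Price P = Σ PV = 729.9423.
Macaulay duration = Σ(t·PV) / P = 6,557.1703 / 729.9423 = 8.98313 half-year periods.
In years: 8.98313 / 2 = 4.49157 years.

4.49 years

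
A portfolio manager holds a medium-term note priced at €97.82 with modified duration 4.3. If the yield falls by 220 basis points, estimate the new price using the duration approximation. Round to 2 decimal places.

Duration approximation: ΔP/P ≈ -D_mod · Δy = -4.3 × (-0.022) = +0.094600.
New price ≈ 97.82 × (1 + 0.094600) = 107.073772.

€107.07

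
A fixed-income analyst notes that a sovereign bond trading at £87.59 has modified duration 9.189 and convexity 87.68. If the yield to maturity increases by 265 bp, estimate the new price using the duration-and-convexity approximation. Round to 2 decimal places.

Duration effect: -D_mod·Δy = -9.189 × (+0.0265) = -0.2435085
Convexity effect: ½·C·(Δy)² = 0.5 × 87.68 × (0.0265)² = +0.03078664
ΔP/P ≈ -0.2435085 + 0.03078664 = -0.21272186
New price ≈ 87.59 × (1 - 0.21272186) = 68.9576922826.

£68.96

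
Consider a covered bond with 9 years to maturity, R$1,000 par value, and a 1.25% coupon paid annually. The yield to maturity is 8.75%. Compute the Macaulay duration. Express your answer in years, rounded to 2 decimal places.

8.37 years

Periodic yield y = 0.0875. Discount each cash flow and weight by its year:
  t   CF        PV=CF/(1+0.0875)^t    t·PV
  1        12.50        11.4943        11.4943
  2        12.50        10.5694        21.1389
  3        12.50         9.7190        29.1570
  4        12.50         8.9370        35.7481
  5        12.50         8.2180        41.0898
  6        12.50         7.5567        45.3404
  7        12.50         6.9487        48.6411
  8        12.50         6.3896        51.1171
  9     1,012.50       475.9175     4,283.2572
  Σ                    545.7502     4,566.9838
Price P = Σ PV = 545.7502.
Macaulay duration = Σ(t·PV) / P = 4,566.9838 / 545.7502 = 8.36827 years.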